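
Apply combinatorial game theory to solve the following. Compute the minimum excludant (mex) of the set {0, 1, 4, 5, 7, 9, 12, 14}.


Set = {0, 1, 4, 5, 7, 9, 12, 14}
0 is in the set.
1 is in the set.
2 is NOT in the set. This is the mex.
mex = 2

2


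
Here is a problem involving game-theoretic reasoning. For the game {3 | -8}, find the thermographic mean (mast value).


Game = {3 | -8}, a switch {a | b} with numbers a > b.
Its thermograph has left wall a - t and right wall b + t, which meet at t = (a - b)/2, where both equal (a + b)/2. So the mast (mean value) is at (a + b)/2.
Mean = (3 + (-8))/2 = -5/2 = -5/2

-5/2


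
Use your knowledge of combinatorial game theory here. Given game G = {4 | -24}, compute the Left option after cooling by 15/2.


Original game: {4 | -24} (a switch {a | b} with a > b).
Cooling by t (for t below the temperature (a - b)/2 = 14) taxes each move by t: {a | b} cooled by t is {a - t | b + t}.
Cooling amount: t = 15/2
Cooled Left option: 4 - 15/2 = -7/2
Cooled Right option: -24 + 15/2 = -33/2
Cooled game: {-7/2 | -33/2}
Left option = -7/2

-7/2


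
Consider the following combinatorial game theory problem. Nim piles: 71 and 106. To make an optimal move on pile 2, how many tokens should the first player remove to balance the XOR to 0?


Piles: 71 and 106
Current XOR: 71 XOR 106 = 45 (non-zero, so this is an N-position).
To make the XOR zero, we need to find a move that balances the piles.
For pile 2 (size 106): target = 106 XOR 45 = 71
We reduce pile 2 from 106 to 71.
Tokens removed: 106 - 71 = 35
Verification: 71 XOR 71 = 0

35


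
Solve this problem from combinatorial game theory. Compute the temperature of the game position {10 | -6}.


The game is {10 | -6}, a switch {a | b} with numbers a > b.
Cooling {a | b} by t gives {a - t | b + t}, which stops being hot when a - t = b + t, i.e. at t = (a - b)/2. So the temperature of a switch is (a - b)/2.
Temperature = (Left option - Right option) / 2
= (10 - (-6)) / 2
= 16 / 2
= 8

8


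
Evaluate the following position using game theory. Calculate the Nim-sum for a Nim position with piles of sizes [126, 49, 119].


We need the XOR (exclusive or) of all pile sizes.
After XOR-ing pile 1 (size 126): 0 XOR 126 = 126
After XOR-ing pile 2 (size 49): 126 XOR 49 = 79
After XOR-ing pile 3 (size 119): 79 XOR 119 = 56
The Nim-value of this position is 56.

56


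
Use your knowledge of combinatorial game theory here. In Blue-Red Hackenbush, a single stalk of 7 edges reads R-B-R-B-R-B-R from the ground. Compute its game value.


Edges (from ground): R-B-R-B-R-B-R
By Berlekamp's sign-expansion rule, a Blue-Red Hackenbush stalk has the value of the surreal number whose sign sequence is the edge sequence with B -> + and R -> -.
Sign sequence: -+-+-+-
Trace the sign expansion in the surreal number tree, starting from 0:
Edge 1: R (sign -) -> bounds (-inf, 0), value = -1
Edge 2: B (sign +) -> bounds (-1, 0), value = -1/2
Edge 3: R (sign -) -> bounds (-1, -1/2), value = -3/4
Edge 4: B (sign +) -> bounds (-3/4, -1/2), value = -5/8
Edge 5: R (sign -) -> bounds (-3/4, -5/8), value = -11/16
Edge 6: B (sign +) -> bounds (-11/16, -5/8), value = -21/32
Edge 7: R (sign -) -> bounds (-11/16, -21/32), value = -43/64
Game value = -43/64

-43/64


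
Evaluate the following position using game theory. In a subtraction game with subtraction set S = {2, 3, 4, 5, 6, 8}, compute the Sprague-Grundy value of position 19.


The subtraction set is S = {2, 3, 4, 5, 6, 8}.
G(k) = mex{ G(k - s) : s in S, s <= k }. We compute iteratively: G(0) = 0.
G(1) = mex({}) = 0
G(2) = mex({0}) = 1
G(3) = mex({0}) = 1
G(4) = mex({0, 1}) = 2
G(5) = mex({0, 1}) = 2
G(6) = mex({0, 1, 2}) = 3
G(7) = mex({0, 1, 2}) = 3
G(8) = mex({0, 1, 2, 3}) = 4
G(9) = mex({0, 1, 2, 3}) = 4
G(10) = mex({1, 2, 3, 4}) = 0
G(11) = mex({1, 2, 3, 4}) = 0
G(12) = mex({0, 2, 3, 4}) = 1
G(13) = mex({0, 2, 3, 4}) = 1
G(14) = mex({0, 1, 3, 4}) = 2
G(15) = mex({0, 1, 3, 4}) = 2
G(16) = mex({0, 1, 2, 4}) = 3
G(17) = mex({0, 1, 2, 4}) = 3
Observe that G(10)..G(17) = 0, 0, 1, 1, 2, 2, 3, 3 repeats G(0)..G(7) = 0, 0, 1, 1, 2, 2, 3, 3.
For k >= max(S) = 8, G(k) is determined by the previous 8 values G(k-8)..G(k-1); a window of 8 consecutive values has recurred shifted by 10, so by induction G(k + 10) = G(k) for all k >= 0: the sequence is periodic from the start with period 10.
One period: G(0..9) = 0, 0, 1, 1, 2, 2, 3, 3, 4, 4.
19 mod 10 = 9, so G(19) = G(9) = 4.

4


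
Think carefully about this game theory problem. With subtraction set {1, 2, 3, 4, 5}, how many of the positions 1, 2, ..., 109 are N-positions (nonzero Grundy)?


Subtraction set S = {1, 2, 3, 4, 5}, so G(n) = n mod 6.
G(n) = 0 when n is a multiple of 6.
Multiples of 6 in [1, 109]: 18
N-positions (nonzero Grundy) = 109 - 18 = 91

91


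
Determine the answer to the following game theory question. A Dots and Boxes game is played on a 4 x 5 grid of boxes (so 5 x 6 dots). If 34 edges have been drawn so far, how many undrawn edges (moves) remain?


Grid: 4 x 5 boxes, i.e. 5 rows and 6 columns of dots.
Horizontal edges: (rows + 1) * cols = 5 * 5 = 25
Vertical edges: rows * (cols + 1) = 4 * 6 = 24
Total edges: 25 + 24 = 49
Edges drawn: 34
Remaining: 49 - 34 = 15

15


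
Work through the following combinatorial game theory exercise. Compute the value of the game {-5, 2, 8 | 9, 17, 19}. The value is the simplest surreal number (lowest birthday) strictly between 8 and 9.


Left options: {-5, 2, 8}, max = 8
Right options: {9, 17, 19}, min = 9
All options are numbers and max(Left) < min(Right), so by the simplicity theorem the value is the simplest (earliest-born) number strictly between 8 and 9.
No integer lies strictly between 8 and 9, so the value is the dyadic rational m/2^k in the interval with the smallest k (then m odd); search k = 1, 2, ...:
Denominator 2: 17/2 lies strictly between 8 and 9 -- found.
The simplest number in the interval is 17/2.
Game value = 17/2

17/2


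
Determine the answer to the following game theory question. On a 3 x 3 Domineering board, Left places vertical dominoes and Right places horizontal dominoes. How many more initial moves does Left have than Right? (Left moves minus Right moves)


Board is 3 x 3 (rows x cols).
Left (vertical) placements: (rows-1) * cols = 2 * 3 = 6
Right (horizontal) placements: rows * (cols-1) = 3 * 2 = 6
Advantage = Left - Right = 6 - 6 = 0

0


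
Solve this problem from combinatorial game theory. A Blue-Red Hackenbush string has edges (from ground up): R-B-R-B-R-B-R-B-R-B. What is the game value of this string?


Edges (from ground): R-B-R-B-R-B-R-B-R-B
By Berlekamp's sign-expansion rule, a Blue-Red Hackenbush stalk has the value of the surreal number whose sign sequence is the edge sequence with B -> + and R -> -.
Sign sequence: -+-+-+-+-+
Trace the sign expansion in the surreal number tree, starting from 0:
Edge 1: R (sign -) -> bounds (-inf, 0), value = -1
Edge 2: B (sign +) -> bounds (-1, 0), value = -1/2
Edge 3: R (sign -) -> bounds (-1, -1/2), value = -3/4
Edge 4: B (sign +) -> bounds (-3/4, -1/2), value = -5/8
Edge 5: R (sign -) -> bounds (-3/4, -5/8), value = -11/16
Edge 6: B (sign +) -> bounds (-11/16, -5/8), value = -21/32
Edge 7: R (sign -) -> bounds (-11/16, -21/32), value = -43/64
Edge 8: B (sign +) -> bounds (-43/64, -21/32), value = -85/128
Edge 9: R (sign -) -> bounds (-43/64, -85/128), value = -171/256
Edge 10: B (sign +) -> bounds (-171/256, -85/128), value = -341/512
Game value = -341/512

-341/512


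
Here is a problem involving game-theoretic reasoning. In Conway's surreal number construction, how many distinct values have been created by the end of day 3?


Day 0: {|} = 0 is born. Count = 1.
Day n: the number of surreal numbers born by day n is 2^(n+1) - 1.
By day 0: 2^1 - 1 = 1
By day 1: 2^2 - 1 = 3
By day 2: 2^3 - 1 = 7
By day 3: 2^4 - 1 = 15
By day 3: 15 surreal numbers.

15


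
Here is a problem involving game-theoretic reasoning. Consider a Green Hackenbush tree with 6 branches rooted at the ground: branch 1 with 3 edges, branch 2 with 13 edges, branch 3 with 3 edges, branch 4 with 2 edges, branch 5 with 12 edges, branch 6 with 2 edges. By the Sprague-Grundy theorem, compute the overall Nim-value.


The tree has 6 branches from the ground vertex.
In Green Hackenbush, the Nim-value of a simple path of length k is k.
Branch 1: length 3, Nim-value = 3
Branch 2: length 13, Nim-value = 13
Branch 3: length 3, Nim-value = 3
Branch 4: length 2, Nim-value = 2
Branch 5: length 12, Nim-value = 12
Branch 6: length 2, Nim-value = 2
Total Nim-value = XOR of all branch values:
0 XOR 3 = 3
3 XOR 13 = 14
14 XOR 3 = 13
13 XOR 2 = 15
15 XOR 12 = 3
3 XOR 2 = 1
Nim-value of the tree = 1

1


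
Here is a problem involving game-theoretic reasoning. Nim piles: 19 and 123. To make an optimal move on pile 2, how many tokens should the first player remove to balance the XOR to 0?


Piles: 19 and 123
Current XOR: 19 XOR 123 = 104 (non-zero, so this is an N-position).
To make the XOR zero, we need to find a move that balances the piles.
For pile 2 (size 123): target = 123 XOR 104 = 19
We reduce pile 2 from 123 to 19.
Tokens removed: 123 - 19 = 104
Verification: 19 XOR 19 = 0

104


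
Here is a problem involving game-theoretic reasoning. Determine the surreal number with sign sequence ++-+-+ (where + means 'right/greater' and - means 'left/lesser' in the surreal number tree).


Sign expansion: ++-+-+
Rule: track bounds (lo, hi), initially (-inf, +inf). On '+', the current value becomes lo and we move to the simplest number in (value, hi): value + 1 if hi = +inf, otherwise the midpoint (value + hi)/2. On '-', the current value becomes hi and we move to value - 1 if lo = -inf, otherwise the midpoint (lo + value)/2.
Start at 0.
Step 1: sign = +, move right. Bounds: (0, +inf). Value = 1
Step 2: sign = +, move right. Bounds: (1, +inf). Value = 2
Step 3: sign = -, move left. Bounds: (1, 2). Value = 3/2
Step 4: sign = +, move right. Bounds: (3/2, 2). Value = 7/4
Step 5: sign = -, move left. Bounds: (3/2, 7/4). Value = 13/8
Step 6: sign = +, move right. Bounds: (13/8, 7/4). Value = 27/16
The surreal number with sign expansion ++-+-+ is 27/16.

27/16


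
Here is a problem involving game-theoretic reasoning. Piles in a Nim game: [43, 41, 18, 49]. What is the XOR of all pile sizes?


We need the XOR (exclusive or) of all pile sizes.
After XOR-ing pile 1 (size 43): 0 XOR 43 = 43
After XOR-ing pile 2 (size 41): 43 XOR 41 = 2
After XOR-ing pile 3 (size 18): 2 XOR 18 = 16
After XOR-ing pile 4 (size 49): 16 XOR 49 = 33
The Nim-value of this position is 33.

33


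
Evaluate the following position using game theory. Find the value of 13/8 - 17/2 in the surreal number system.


x = 13/8, y = 17/2
Converting to common denominator: 8
x = 13/8, y = 68/8
x - y = 13/8 - 17/2 = -55/8

-55/8


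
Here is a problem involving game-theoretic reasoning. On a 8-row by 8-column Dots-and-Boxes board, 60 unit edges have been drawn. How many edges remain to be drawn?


Grid: 8 x 8 boxes, i.e. 9 rows and 9 columns of dots.
Horizontal edges: (rows + 1) * cols = 9 * 8 = 72
Vertical edges: rows * (cols + 1) = 8 * 9 = 72
Total edges: 72 + 72 = 144
Edges drawn: 60
Remaining: 144 - 60 = 84

84


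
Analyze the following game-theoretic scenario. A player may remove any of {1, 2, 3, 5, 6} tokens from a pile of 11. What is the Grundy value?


The subtraction set is S = {1, 2, 3, 5, 6}.
G(k) = mex{ G(k - s) : s in S, s <= k }. We compute iteratively: G(0) = 0.
G(1) = mex({0}) = 1
G(2) = mex({0, 1}) = 2
G(3) = mex({0, 1, 2}) = 3
G(4) = mex({1, 2, 3}) = 0
G(5) = mex({0, 2, 3}) = 1
G(6) = mex({0, 1, 3}) = 2
G(7) = mex({0, 1, 2}) = 3
G(8) = mex({1, 2, 3}) = 0
G(9) = mex({0, 2, 3}) = 1
Observe that G(4)..G(9) = 0, 1, 2, 3, 0, 1 repeats G(0)..G(5) = 0, 1, 2, 3, 0, 1.
For k >= max(S) = 6, G(k) is determined by the previous 6 values G(k-6)..G(k-1); a window of 6 consecutive values has recurred shifted by 4, so by induction G(k + 4) = G(k) for all k >= 0: the sequence is periodic from the start with period 4.
One period: G(0..3) = 0, 1, 2, 3.
11 mod 4 = 3, so G(11) = G(3) = 3.

3


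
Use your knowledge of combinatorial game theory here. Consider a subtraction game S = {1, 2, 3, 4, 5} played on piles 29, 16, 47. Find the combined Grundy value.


Subtraction set: {1, 2, 3, 4, 5}
For this subtraction set, G(n) = n mod 6 (period = max + 1 = 6).
Pile 1 (size 29): G(29) = 29 mod 6 = 5
Pile 2 (size 16): G(16) = 16 mod 6 = 4
Pile 3 (size 47): G(47) = 47 mod 6 = 5
Total Grundy value = XOR of all: 5 XOR 4 XOR 5 = 4

4


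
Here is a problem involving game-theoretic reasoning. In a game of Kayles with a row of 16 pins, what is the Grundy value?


Kayles: a move removes 1 or 2 adjacent pins from a contiguous row.
Removing pins from a row of k leaves two independent rows (a, b) with a + b = k - 1 (one pin) or a + b = k - 2 (two pins); an end removal gives a = 0.
By Sprague-Grundy, G(k) = mex{ G(a) XOR G(b) } over all these splits. G(0) = 0.
G(1): splits (0,0):0^0=0 -> mex({0}) = 1
G(2): splits (0,1):0^1=1 (0,0):0^0=0 -> mex({0, 1}) = 2
G(3): splits (0,2):0^2=2 (1,1):1^1=0 (0,1):0^1=1 -> mex({0, 1, 2}) = 3
G(4): splits (0,3):0^3=3 (1,2):1^2=3 (0,2):0^2=2 (1,1):1^1=0 -> mex({0, 2, 3}) = 1
G(5): splits (0,4):0^1=1 (1,3):1^3=2 (2,2):2^2=0 (0,3):0^3=3 (1,2):1^2=3 -> mex({0, 1, 2, 3}) = 4
G(6) = mex({0, 1, 2, 4}) = 3
G(7) = mex({0, 1, 3, 4, 5}) = 2
G(8) = mex({0, 2, 3, 5, 6}) = 1
G(9) = mex({0, 1, 2, 3, 6, 7}) = 4
G(10) = mex({0, 1, 3, 4, 5, 7}) = 2
G(11) = mex({0, 1, 2, 3, 4, 5}) = 6
G(12) = mex({0, 1, 2, 3, 5, 6, 7}) = 4
G(13) = mex({0, 2, 3, 4, 6, 7}) = 1
G(14) = mex({0, 1, 4, 5, 6, 7}) = 2
G(15) = mex({0, 1, 2, 3, 4, 5, 6}) = 7
G(16) = mex({0, 2, 3, 5, 6, 7}) = 1
Therefore G(16) = 1.

1


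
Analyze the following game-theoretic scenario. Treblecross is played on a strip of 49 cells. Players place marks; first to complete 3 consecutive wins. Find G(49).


Treblecross: place X on empty cells; 3-in-a-row wins.
Playing within two cells of an existing X lets the opponent win at once, so sensible play treats the cells i-2..i+2 around each X as dead. The player left with no safe cell loses, so this is a normal-play take-away game on strips of safe cells.
Placing X at cell i (0-indexed) of a strip of k safe cells leaves independent strips of sizes max(0, i-2) and max(0, k-i-3). Hence G(k) = mex{ G(max(0,i-2)) XOR G(max(0,k-i-3)) : 0 <= i < k }, with G(0) = 0.
G(1): splits (0,0):0^0=0 -> mex({0}) = 1
G(2): splits (0,0):0^0=0 -> mex({0}) = 1
G(3): splits (0,0):0^0=0 -> mex({0}) = 1
G(4): splits (0,1):0^1=1 (0,0):0^0=0 -> mex({0, 1}) = 2
G(5): splits (0,2):0^1=1 (0,1):0^1=1 (0,0):0^0=0 -> mex({0, 1}) = 2
G(6) = mex({1}) = 0
G(7) = mex({0, 1, 2}) = 3
G(8) = mex({0, 1, 2}) = 3
G(9) = mex({0, 2}) = 1
G(10) = mex({0, 2, 3}) = 1
G(11) = mex({0, 3}) = 1
G(12) = mex({1, 3}) = 0
G(13) = mex({0, 1, 2, 3}) = 4
G(14) = mex({0, 1, 2}) = 3
G(15) = mex({0, 1, 2}) = 3
G(16) = mex({0, 1, 2, 4}) = 3
G(17) = mex({0, 1, 3, 4}) = 2
G(18) = mex({0, 1, 3, 4}) = 2
G(19) = mex({0, 1, 3, 5}) = 2
G(20) = mex({0, 1, 2, 3, 5}) = 4
G(21) = mex({0, 1, 2, 3, 5}) = 4
G(22) = mex({1, 2, 6}) = 0
G(23) = mex({0, 1, 2, 3, 4, 6}) = 5
G(24) = mex({0, 1, 2, 3, 4}) = 5
G(25) = mex({0, 1, 3, 4, 7}) = 2
G(26) = mex({0, 1, 3, 4, 5, 7}) = 2
G(27) = mex({0, 1, 3, 5}) = 2
G(28) = mex({0, 1, 2, 5}) = 3
G(29) = mex({0, 1, 2, 4, 5, 6}) = 3
G(30) = mex({1, 2, 4, 6}) = 0
G(31) = mex({0, 1, 2, 3, 4, 6}) = 5
G(32) = mex({1, 2, 3, 4, 7}) = 0
G(33) = mex({0, 3, 7}) = 1
G(34) = mex({0, 2, 3, 5, 7}) = 1
G(35) = mex({0, 2, 3, 5, 6}) = 1
G(36) = mex({0, 1, 2, 5, 6}) = 3
G(37) = mex({0, 1, 2, 4, 5, 6}) = 3
G(38) = mex({0, 1, 2, 4}) = 3
G(39) = mex({0, 1, 2, 3, 4, 7}) = 5
G(40) = mex({0, 1, 2, 3, 4, 5, 7}) = 6
G(41) = mex({0, 1, 2, 3, 5, 7}) = 4
G(42) = mex({0, 1, 2, 3, 5, 6, 7}) = 4
G(43) = mex({0, 2, 3, 5, 6}) = 1
G(44) = mex({1, 2, 3, 4, 5, 6}) = 0
G(45) = mex({0, 1, 2, 3, 4, 6, 7}) = 5
G(46) = mex({0, 1, 2, 3, 4, 7}) = 5
G(47) = mex({0, 1, 2, 3, 4, 5, 7}) = 6
G(48) = mex({0, 1, 2, 3, 4, 5, 7}) = 6
G(49) = mex({0, 1, 3, 4, 5, 7}) = 2
Therefore G(49) = 2.

2


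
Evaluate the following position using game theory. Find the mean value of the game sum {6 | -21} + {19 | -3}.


G1 = {6 | -21}, G2 = {19 | -3}
Each is a switch {a | b} with numbers a > b; its mean value is (a + b)/2, and mean value is additive over game sums: m(G1 + G2) = m(G1) + m(G2).
Mean of G1 = (6 + (-21))/2 = -15/2 = -15/2
Mean of G2 = (19 + (-3))/2 = 16/2 = 8
Mean of G1 + G2 = -15/2 + 8 = 1/2

1/2


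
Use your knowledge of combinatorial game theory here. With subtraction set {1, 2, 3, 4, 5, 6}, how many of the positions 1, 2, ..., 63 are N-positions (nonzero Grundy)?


Subtraction set S = {1, 2, 3, 4, 5, 6}, so G(n) = n mod 7.
G(n) = 0 when n is a multiple of 7.
Multiples of 7 in [1, 63]: 9
N-positions (nonzero Grundy) = 63 - 9 = 54

54


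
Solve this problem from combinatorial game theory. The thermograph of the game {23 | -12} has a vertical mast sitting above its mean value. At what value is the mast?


Game = {23 | -12}, a switch {a | b} with numbers a > b.
Its thermograph has left wall a - t and right wall b + t, which meet at t = (a - b)/2, where both equal (a + b)/2. So the mast (mean value) is at (a + b)/2.
Mean = (23 + (-12))/2 = 11/2 = 11/2

11/2


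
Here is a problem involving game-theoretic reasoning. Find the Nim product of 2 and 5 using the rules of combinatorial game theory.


Nim multiplication is bilinear over XOR: (u XOR v) * w = (u*w) XOR (v*w).
So we split each operand into its bit components and XOR the pairwise Nim products.
2 = 2 (as XOR of powers of 2).
5 = 1 + 4 (as XOR of powers of 2).
Using the standard Nim-product table on single bits:
  2*2 = 3,   2*4 = 8,   2*8 = 12,
  4*4 = 6,   4*8 = 11,  8*8 = 13,
and  1*x = x (identity), k*l = l*k (commutative).
Pairwise Nim products:
  2 * 1 = 2
  2 * 4 = 8
XOR them: 2 XOR 8 = 10.
Result: 2 * 5 = 10 (in Nim).

10


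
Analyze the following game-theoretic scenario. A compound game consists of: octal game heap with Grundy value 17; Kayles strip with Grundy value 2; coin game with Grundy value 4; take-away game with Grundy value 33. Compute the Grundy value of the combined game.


By the Sprague-Grundy theorem, the Grundy value of a sum of games is the XOR of individual Grundy values.
octal game heap: Grundy value = 17. Running XOR: 0 XOR 17 = 17
Kayles strip: Grundy value = 2. Running XOR: 17 XOR 2 = 19
coin game: Grundy value = 4. Running XOR: 19 XOR 4 = 23
take-away game: Grundy value = 33. Running XOR: 23 XOR 33 = 54
The combined Grundy value is 54.

54


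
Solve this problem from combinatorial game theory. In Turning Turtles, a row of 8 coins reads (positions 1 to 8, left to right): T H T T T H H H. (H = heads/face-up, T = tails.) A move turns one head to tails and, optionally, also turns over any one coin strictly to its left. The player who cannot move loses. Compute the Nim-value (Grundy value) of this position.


Coins: T H T T T H H H
Key fact: a single head at position k behaves exactly like a Nim heap of size k (turning it to T and optionally flipping a coin at j < k corresponds to moving the heap from k to j, or to 0), and heads combine as a disjunctive sum (two heads at the same place would cancel, matching j XOR j = 0). So the Nim-value is the XOR of the 1-indexed positions of the heads.
Face-up positions (1-indexed): [2, 6, 7, 8]
XOR 0 with 2: 0 XOR 2 = 2
XOR 2 with 6: 2 XOR 6 = 4
XOR 4 with 7: 4 XOR 7 = 3
XOR 3 with 8: 3 XOR 8 = 11
Nim-value = 11

11


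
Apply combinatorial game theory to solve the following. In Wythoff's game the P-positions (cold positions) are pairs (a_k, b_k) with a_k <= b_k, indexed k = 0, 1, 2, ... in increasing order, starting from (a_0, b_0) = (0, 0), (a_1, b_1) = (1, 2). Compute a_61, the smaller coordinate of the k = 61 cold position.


By Wythoff's theorem, a_k = floor(k * phi) and b_k = floor(k * phi^2) = a_k + k, where phi = (1 + sqrt(5))/2 is the golden ratio.
phi = (1 + sqrt(5))/2 = 1.618034
k = 61
k * phi = 61 * 1.618034 = 98.700073
a_61 = floor(k * phi) = 98

98


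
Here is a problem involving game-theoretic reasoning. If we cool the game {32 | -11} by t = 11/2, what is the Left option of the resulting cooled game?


Original game: {32 | -11} (a switch {a | b} with a > b).
Cooling by t (for t below the temperature (a - b)/2 = 43/2) taxes each move by t: {a | b} cooled by t is {a - t | b + t}.
Cooling amount: t = 11/2
Cooled Left option: 32 - 11/2 = 53/2
Cooled Right option: -11 + 11/2 = -11/2
Cooled game: {53/2 | -11/2}
Left option = 53/2

53/2


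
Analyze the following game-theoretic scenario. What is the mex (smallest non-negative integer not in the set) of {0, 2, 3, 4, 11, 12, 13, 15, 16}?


Set = {0, 2, 3, 4, 11, 12, 13, 15, 16}
0 is in the set.
1 is NOT in the set. This is the mex.
mex = 1

1


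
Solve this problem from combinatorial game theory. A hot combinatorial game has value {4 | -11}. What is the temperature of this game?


The game is {4 | -11}, a switch {a | b} with numbers a > b.
Cooling {a | b} by t gives {a - t | b + t}, which stops being hot when a - t = b + t, i.e. at t = (a - b)/2. So the temperature of a switch is (a - b)/2.
Temperature = (Left option - Right option) / 2
= (4 - (-11)) / 2
= 15 / 2
= 15/2

15/2


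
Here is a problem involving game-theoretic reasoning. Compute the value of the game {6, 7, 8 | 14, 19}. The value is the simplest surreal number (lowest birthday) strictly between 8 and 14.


Left options: {6, 7, 8}, max = 8
Right options: {14, 19}, min = 14
All options are numbers and max(Left) < min(Right), so by the simplicity theorem the value is the simplest (earliest-born) number strictly between 8 and 14.
Integers 9 through 13 all lie strictly between 8 and 14.
Among integers, the simplest (lowest birthday = smallest |n|; 0 is born on day 0, +-n on day n) is 9.
No non-integer in the interval can be simpler: if x is a non-integer in the interval, then floor(x) or ceil(x) also lies in the interval (the interval contains an integer), and both are proper prefixes of x's sign expansion, i.e. born earlier. So the game value is 9.
Game value = 9

9


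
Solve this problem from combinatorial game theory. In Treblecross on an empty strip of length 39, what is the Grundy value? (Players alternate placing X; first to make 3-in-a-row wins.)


Treblecross: place X on empty cells; 3-in-a-row wins.
Playing within two cells of an existing X lets the opponent win at once, so sensible play treats the cells i-2..i+2 around each X as dead. The player left with no safe cell loses, so this is a normal-play take-away game on strips of safe cells.
Placing X at cell i (0-indexed) of a strip of k safe cells leaves independent strips of sizes max(0, i-2) and max(0, k-i-3). Hence G(k) = mex{ G(max(0,i-2)) XOR G(max(0,k-i-3)) : 0 <= i < k }, with G(0) = 0.
G(1): splits (0,0):0^0=0 -> mex({0}) = 1
G(2): splits (0,0):0^0=0 -> mex({0}) = 1
G(3): splits (0,0):0^0=0 -> mex({0}) = 1
G(4): splits (0,1):0^1=1 (0,0):0^0=0 -> mex({0, 1}) = 2
G(5): splits (0,2):0^1=1 (0,1):0^1=1 (0,0):0^0=0 -> mex({0, 1}) = 2
G(6) = mex({1}) = 0
G(7) = mex({0, 1, 2}) = 3
G(8) = mex({0, 1, 2}) = 3
G(9) = mex({0, 2}) = 1
G(10) = mex({0, 2, 3}) = 1
G(11) = mex({0, 3}) = 1
G(12) = mex({1, 3}) = 0
G(13) = mex({0, 1, 2, 3}) = 4
G(14) = mex({0, 1, 2}) = 3
G(15) = mex({0, 1, 2}) = 3
G(16) = mex({0, 1, 2, 4}) = 3
G(17) = mex({0, 1, 3, 4}) = 2
G(18) = mex({0, 1, 3, 4}) = 2
G(19) = mex({0, 1, 3, 5}) = 2
G(20) = mex({0, 1, 2, 3, 5}) = 4
G(21) = mex({0, 1, 2, 3, 5}) = 4
G(22) = mex({1, 2, 6}) = 0
G(23) = mex({0, 1, 2, 3, 4, 6}) = 5
G(24) = mex({0, 1, 2, 3, 4}) = 5
G(25) = mex({0, 1, 3, 4, 7}) = 2
G(26) = mex({0, 1, 3, 4, 5, 7}) = 2
G(27) = mex({0, 1, 3, 5}) = 2
G(28) = mex({0, 1, 2, 5}) = 3
G(29) = mex({0, 1, 2, 4, 5, 6}) = 3
G(30) = mex({1, 2, 4, 6}) = 0
G(31) = mex({0, 1, 2, 3, 4, 6}) = 5
G(32) = mex({1, 2, 3, 4, 7}) = 0
G(33) = mex({0, 3, 7}) = 1
G(34) = mex({0, 2, 3, 5, 7}) = 1
G(35) = mex({0, 2, 3, 5, 6}) = 1
G(36) = mex({0, 1, 2, 5, 6}) = 3
G(37) = mex({0, 1, 2, 4, 5, 6}) = 3
G(38) = mex({0, 1, 2, 4}) = 3
G(39) = mex({0, 1, 2, 3, 4, 7}) = 5
Therefore G(39) = 5.

5


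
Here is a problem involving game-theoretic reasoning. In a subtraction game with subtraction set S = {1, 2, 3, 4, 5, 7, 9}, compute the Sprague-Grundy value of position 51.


The subtraction set is S = {1, 2, 3, 4, 5, 7, 9}.
G(k) = mex{ G(k - s) : s in S, s <= k }. We compute iteratively: G(0) = 0.
G(1) = mex({0}) = 1
G(2) = mex({0, 1}) = 2
G(3) = mex({0, 1, 2}) = 3
G(4) = mex({0, 1, 2, 3}) = 4
G(5) = mex({0, 1, 2, 3, 4}) = 5
G(6) = mex({1, 2, 3, 4, 5}) = 0
G(7) = mex({0, 2, 3, 4, 5}) = 1
G(8) = mex({0, 1, 3, 4, 5}) = 2
G(9) = mex({0, 1, 2, 4, 5}) = 3
G(10) = mex({0, 1, 2, 3, 5}) = 4
G(11) = mex({0, 1, 2, 3, 4}) = 5
G(12) = mex({1, 2, 3, 4, 5}) = 0
G(13) = mex({0, 2, 3, 4, 5}) = 1
G(14) = mex({0, 1, 3, 4, 5}) = 2
Observe that G(6)..G(14) = 0, 1, 2, 3, 4, 5, 0, 1, 2 repeats G(0)..G(8) = 0, 1, 2, 3, 4, 5, 0, 1, 2.
For k >= max(S) = 9, G(k) is determined by the previous 9 values G(k-9)..G(k-1); a window of 9 consecutive values has recurred shifted by 6, so by induction G(k + 6) = G(k) for all k >= 0: the sequence is periodic from the start with period 6.
One period: G(0..5) = 0, 1, 2, 3, 4, 5.
51 mod 6 = 3, so G(51) = G(3) = 3.

3


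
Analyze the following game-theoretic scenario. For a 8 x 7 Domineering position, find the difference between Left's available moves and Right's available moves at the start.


Board is 8 x 7 (rows x cols).
Left (vertical) placements: (rows-1) * cols = 7 * 7 = 49
Right (horizontal) placements: rows * (cols-1) = 8 * 6 = 48
Advantage = Left - Right = 49 - 48 = 1

1


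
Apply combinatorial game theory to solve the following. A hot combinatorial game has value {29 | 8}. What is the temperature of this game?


The game is {29 | 8}, a switch {a | b} with numbers a > b.
Cooling {a | b} by t gives {a - t | b + t}, which stops being hot when a - t = b + t, i.e. at t = (a - b)/2. So the temperature of a switch is (a - b)/2.
Temperature = (Left option - Right option) / 2
= (29 - (8)) / 2
= 21 / 2
= 21/2

21/2


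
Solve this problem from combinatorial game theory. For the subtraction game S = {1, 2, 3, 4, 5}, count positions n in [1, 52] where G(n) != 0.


Subtraction set S = {1, 2, 3, 4, 5}, so G(n) = n mod 6.
G(n) = 0 when n is a multiple of 6.
Multiples of 6 in [1, 52]: 8
N-positions (nonzero Grundy) = 52 - 8 = 44

44


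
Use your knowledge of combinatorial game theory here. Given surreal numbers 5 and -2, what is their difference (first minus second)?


x = 5, y = -2
x - y = 5 - -2 = 7

7


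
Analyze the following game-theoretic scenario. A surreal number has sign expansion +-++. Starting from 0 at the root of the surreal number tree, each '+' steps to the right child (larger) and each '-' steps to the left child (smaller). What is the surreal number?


Sign expansion: +-++
Rule: track bounds (lo, hi), initially (-inf, +inf). On '+', the current value becomes lo and we move to the simplest number in (value, hi): value + 1 if hi = +inf, otherwise the midpoint (value + hi)/2. On '-', the current value becomes hi and we move to value - 1 if lo = -inf, otherwise the midpoint (lo + value)/2.
Start at 0.
Step 1: sign = +, move right. Bounds: (0, +inf). Value = 1
Step 2: sign = -, move left. Bounds: (0, 1). Value = 1/2
Step 3: sign = +, move right. Bounds: (1/2, 1). Value = 3/4
Step 4: sign = +, move right. Bounds: (3/4, 1). Value = 7/8
The surreal number with sign expansion +-++ is 7/8.

7/8


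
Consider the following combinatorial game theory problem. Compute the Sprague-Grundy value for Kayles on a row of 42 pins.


Kayles: a move removes 1 or 2 adjacent pins from a contiguous row.
Removing pins from a row of k leaves two independent rows (a, b) with a + b = k - 1 (one pin) or a + b = k - 2 (two pins); an end removal gives a = 0.
By Sprague-Grundy, G(k) = mex{ G(a) XOR G(b) } over all these splits. G(0) = 0.
G(1): splits (0,0):0^0=0 -> mex({0}) = 1
G(2): splits (0,1):0^1=1 (0,0):0^0=0 -> mex({0, 1}) = 2
G(3): splits (0,2):0^2=2 (1,1):1^1=0 (0,1):0^1=1 -> mex({0, 1, 2}) = 3
G(4): splits (0,3):0^3=3 (1,2):1^2=3 (0,2):0^2=2 (1,1):1^1=0 -> mex({0, 2, 3}) = 1
G(5): splits (0,4):0^1=1 (1,3):1^3=2 (2,2):2^2=0 (0,3):0^3=3 (1,2):1^2=3 -> mex({0, 1, 2, 3}) = 4
G(6) = mex({0, 1, 2, 4}) = 3
G(7) = mex({0, 1, 3, 4, 5}) = 2
G(8) = mex({0, 2, 3, 5, 6}) = 1
G(9) = mex({0, 1, 2, 3, 6, 7}) = 4
G(10) = mex({0, 1, 3, 4, 5, 7}) = 2
G(11) = mex({0, 1, 2, 3, 4, 5}) = 6
G(12) = mex({0, 1, 2, 3, 5, 6, 7}) = 4
G(13) = mex({0, 2, 3, 4, 6, 7}) = 1
G(14) = mex({0, 1, 4, 5, 6, 7}) = 2
G(15) = mex({0, 1, 2, 3, 4, 5, 6}) = 7
G(16) = mex({0, 2, 3, 5, 6, 7}) = 1
G(17) = mex({0, 1, 2, 3, 5, 6, 7}) = 4
G(18) = mex({0, 1, 2, 4, 5, 6}) = 3
G(19) = mex({0, 1, 3, 4, 5, 7}) = 2
G(20) = mex({0, 2, 3, 4, 5, 6, 7}) = 1
G(21) = mex({0, 1, 2, 3, 5, 6, 7}) = 4
G(22) = mex({0, 1, 2, 3, 4, 5, 7}) = 6
G(23) = mex({0, 1, 2, 3, 4, 5, 6}) = 7
G(24) = mex({0, 1, 2, 3, 5, 6, 7}) = 4
G(25) = mex({0, 2, 3, 4, 6, 7}) = 1
G(26) = mex({0, 1, 3, 4, 5, 6, 7}) = 2
G(27) = mex({0, 1, 2, 3, 4, 5, 6, 7}) = 8
G(28) = mex({0, 1, 2, 3, 4, 6, 7, 8}) = 5
G(29) = mex({0, 1, 2, 3, 5, 6, 7, 8, 9}) = 4
G(30) = mex({0, 1, 2, 3, 4, 5, 6, 9, 10}) = 7
G(31) = mex({0, 1, 3, 4, 5, 7, 10, 11}) = 2
G(32) = mex({0, 2, 3, 4, 5, 6, 7, 9, 11}) = 1
G(33) = mex({0, 1, 2, 3, 4, 5, 6, 7, 9, 12}) = 8
G(34) = mex({0, 1, 2, 3, 4, 5, 7, 8, 11, 12}) = 6
G(35) = mex({0, 1, 2, 3, 4, 5, 6, 8, 9, 10, 11}) = 7
G(36) = mex({0, 1, 2, 3, 5, 6, 7, 9, 10}) = 4
G(37) = mex({0, 2, 3, 4, 6, 7, 9, 10, 11, 12}) = 1
G(38) = mex({0, 1, 3, 4, 5, 6, 7, 9, 10, 11, 12}) = 2
G(39) = mex({0, 1, 2, 4, 5, 6, 7, 9, 10, 12, 14}) = 3
G(40) = mex({0, 2, 3, 4, 6, 7, 11, 12, 14}) = 1
G(41) = mex({0, 1, 2, 3, 5, 6, 7, 9, 10, 11, 12}) = 4
G(42) = mex({0, 1, 2, 3, 4, 5, 6, 9, 10}) = 7
Therefore G(42) = 7.

7


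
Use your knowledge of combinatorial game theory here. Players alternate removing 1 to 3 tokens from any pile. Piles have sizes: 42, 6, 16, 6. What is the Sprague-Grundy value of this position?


Subtraction set: {1, 2, 3}
For this subtraction set, G(n) = n mod 4 (period = max + 1 = 4).
Pile 1 (size 42): G(42) = 42 mod 4 = 2
Pile 2 (size 6): G(6) = 6 mod 4 = 2
Pile 3 (size 16): G(16) = 16 mod 4 = 0
Pile 4 (size 6): G(6) = 6 mod 4 = 2
Total Grundy value = XOR of all: 2 XOR 2 XOR 0 XOR 2 = 2

2


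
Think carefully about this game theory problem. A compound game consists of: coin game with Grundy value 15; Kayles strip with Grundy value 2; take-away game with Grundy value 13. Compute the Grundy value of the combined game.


By the Sprague-Grundy theorem, the Grundy value of a sum of games is the XOR of individual Grundy values.
coin game: Grundy value = 15. Running XOR: 0 XOR 15 = 15
Kayles strip: Grundy value = 2. Running XOR: 15 XOR 2 = 13
take-away game: Grundy value = 13. Running XOR: 13 XOR 13 = 0
The combined Grundy value is 0.

0


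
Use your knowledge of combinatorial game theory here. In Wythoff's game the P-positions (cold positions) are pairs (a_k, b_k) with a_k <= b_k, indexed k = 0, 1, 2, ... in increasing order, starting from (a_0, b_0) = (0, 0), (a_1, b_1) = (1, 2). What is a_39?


By Wythoff's theorem, a_k = floor(k * phi) and b_k = floor(k * phi^2) = a_k + k, where phi = (1 + sqrt(5))/2 is the golden ratio.
phi = (1 + sqrt(5))/2 = 1.618034
k = 39
k * phi = 39 * 1.618034 = 63.103326
a_39 = floor(k * phi) = 63

63


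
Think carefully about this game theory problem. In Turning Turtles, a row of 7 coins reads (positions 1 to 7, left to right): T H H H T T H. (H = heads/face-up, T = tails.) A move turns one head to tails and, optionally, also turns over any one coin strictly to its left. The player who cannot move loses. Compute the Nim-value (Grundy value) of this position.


Coins: T H H H T T H
Key fact: a single head at position k behaves exactly like a Nim heap of size k (turning it to T and optionally flipping a coin at j < k corresponds to moving the heap from k to j, or to 0), and heads combine as a disjunctive sum (two heads at the same place would cancel, matching j XOR j = 0). So the Nim-value is the XOR of the 1-indexed positions of the heads.
Face-up positions (1-indexed): [2, 3, 4, 7]
XOR 0 with 2: 0 XOR 2 = 2
XOR 2 with 3: 2 XOR 3 = 1
XOR 1 with 4: 1 XOR 4 = 5
XOR 5 with 7: 5 XOR 7 = 2
Nim-value = 2

2


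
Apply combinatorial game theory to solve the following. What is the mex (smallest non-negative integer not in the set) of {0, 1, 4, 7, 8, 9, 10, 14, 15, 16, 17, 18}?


Set = {0, 1, 4, 7, 8, 9, 10, 14, 15, 16, 17, 18}
0 is in the set.
1 is in the set.
2 is NOT in the set. This is the mex.
mex = 2

2


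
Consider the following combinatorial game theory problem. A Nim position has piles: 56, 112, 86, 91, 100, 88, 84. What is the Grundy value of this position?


We need the XOR (exclusive or) of all pile sizes.
After XOR-ing pile 1 (size 56): 0 XOR 56 = 56
After XOR-ing pile 2 (size 112): 56 XOR 112 = 72
After XOR-ing pile 3 (size 86): 72 XOR 86 = 30
After XOR-ing pile 4 (size 91): 30 XOR 91 = 69
After XOR-ing pile 5 (size 100): 69 XOR 100 = 33
After XOR-ing pile 6 (size 88): 33 XOR 88 = 121
After XOR-ing pile 7 (size 84): 121 XOR 84 = 45
The Nim-value of this position is 45.

45


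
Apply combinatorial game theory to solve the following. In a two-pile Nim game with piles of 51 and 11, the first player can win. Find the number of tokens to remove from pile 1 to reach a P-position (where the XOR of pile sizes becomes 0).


Piles: 51 and 11
Current XOR: 51 XOR 11 = 56 (non-zero, so this is an N-position).
To make the XOR zero, we need to find a move that balances the piles.
For pile 1 (size 51): target = 51 XOR 56 = 11
We reduce pile 1 from 51 to 11.
Tokens removed: 51 - 11 = 40
Verification: 11 XOR 11 = 0

40


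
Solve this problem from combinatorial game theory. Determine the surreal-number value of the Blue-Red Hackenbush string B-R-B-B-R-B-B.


Edges (from ground): B-R-B-B-R-B-B
By Berlekamp's sign-expansion rule, a Blue-Red Hackenbush stalk has the value of the surreal number whose sign sequence is the edge sequence with B -> + and R -> -.
Sign sequence: +-++-++
Trace the sign expansion in the surreal number tree, starting from 0:
Edge 1: B (sign +) -> bounds (0, +inf), value = 1
Edge 2: R (sign -) -> bounds (0, 1), value = 1/2
Edge 3: B (sign +) -> bounds (1/2, 1), value = 3/4
Edge 4: B (sign +) -> bounds (3/4, 1), value = 7/8
Edge 5: R (sign -) -> bounds (3/4, 7/8), value = 13/16
Edge 6: B (sign +) -> bounds (13/16, 7/8), value = 27/32
Edge 7: B (sign +) -> bounds (27/32, 7/8), value = 55/64
Game value = 55/64

55/64


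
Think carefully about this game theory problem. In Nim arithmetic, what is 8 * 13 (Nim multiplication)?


Nim multiplication is bilinear over XOR: (u XOR v) * w = (u*w) XOR (v*w).
So we split each operand into its bit components and XOR the pairwise Nim products.
8 = 8 (as XOR of powers of 2).
13 = 1 + 4 + 8 (as XOR of powers of 2).
Using the standard Nim-product table on single bits:
  2*2 = 3,   2*4 = 8,   2*8 = 12,
  4*4 = 6,   4*8 = 11,  8*8 = 13,
and  1*x = x (identity), k*l = l*k (commutative).
Pairwise Nim products:
  8 * 1 = 8
  8 * 4 = 11
  8 * 8 = 13
XOR them: 8 XOR 11 XOR 13 = 14.
Result: 8 * 13 = 14 (in Nim).

14


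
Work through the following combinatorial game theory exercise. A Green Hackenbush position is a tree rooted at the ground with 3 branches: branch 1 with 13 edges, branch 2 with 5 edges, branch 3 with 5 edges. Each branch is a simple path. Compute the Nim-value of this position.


The tree has 3 branches from the ground vertex.
In Green Hackenbush, the Nim-value of a simple path of length k is k.
Branch 1: length 13, Nim-value = 13
Branch 2: length 5, Nim-value = 5
Branch 3: length 5, Nim-value = 5
Total Nim-value = XOR of all branch values:
0 XOR 13 = 13
13 XOR 5 = 8
8 XOR 5 = 13
Nim-value of the tree = 13

13


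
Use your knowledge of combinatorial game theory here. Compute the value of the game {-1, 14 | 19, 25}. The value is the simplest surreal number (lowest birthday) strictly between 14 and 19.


Left options: {-1, 14}, max = 14
Right options: {19, 25}, min = 19
All options are numbers and max(Left) < min(Right), so by the simplicity theorem the value is the simplest (earliest-born) number strictly between 14 and 19.
Integers 15 through 18 all lie strictly between 14 and 19.
Among integers, the simplest (lowest birthday = smallest |n|; 0 is born on day 0, +-n on day n) is 15.
No non-integer in the interval can be simpler: if x is a non-integer in the interval, then floor(x) or ceil(x) also lies in the interval (the interval contains an integer), and both are proper prefixes of x's sign expansion, i.e. born earlier. So the game value is 15.
Game value = 15

15


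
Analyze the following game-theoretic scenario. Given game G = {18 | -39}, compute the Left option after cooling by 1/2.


Original game: {18 | -39} (a switch {a | b} with a > b).
Cooling by t (for t below the temperature (a - b)/2 = 57/2) taxes each move by t: {a | b} cooled by t is {a - t | b + t}.
Cooling amount: t = 1/2
Cooled Left option: 18 - 1/2 = 35/2
Cooled Right option: -39 + 1/2 = -77/2
Cooled game: {35/2 | -77/2}
Left option = 35/2

35/2


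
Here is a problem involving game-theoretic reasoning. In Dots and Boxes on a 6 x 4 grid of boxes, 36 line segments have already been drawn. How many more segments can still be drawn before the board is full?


Grid: 6 x 4 boxes, i.e. 7 rows and 5 columns of dots.
Horizontal edges: (rows + 1) * cols = 7 * 4 = 28
Vertical edges: rows * (cols + 1) = 6 * 5 = 30
Total edges: 28 + 30 = 58
Edges drawn: 36
Remaining: 58 - 36 = 22

22


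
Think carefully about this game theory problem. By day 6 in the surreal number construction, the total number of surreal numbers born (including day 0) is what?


Day 0: {|} = 0 is born. Count = 1.
Day n: the number of surreal numbers born by day n is 2^(n+1) - 1.
By day 0: 2^1 - 1 = 1
By day 1: 2^2 - 1 = 3
By day 2: 2^3 - 1 = 7
By day 3: 2^4 - 1 = 15
By day 4: 2^5 - 1 = 31
By day 5: 2^6 - 1 = 63
By day 6: 2^7 - 1 = 127
By day 6: 127 surreal numbers.

127


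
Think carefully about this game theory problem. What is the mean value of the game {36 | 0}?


Game = {36 | 0}, a switch {a | b} with numbers a > b.
Its thermograph has left wall a - t and right wall b + t, which meet at t = (a - b)/2, where both equal (a + b)/2. So the mast (mean value) is at (a + b)/2.
Mean = (36 + (0))/2 = 36/2 = 18

18


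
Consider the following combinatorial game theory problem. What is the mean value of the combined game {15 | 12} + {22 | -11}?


G1 = {15 | 12}, G2 = {22 | -11}
Each is a switch {a | b} with numbers a > b; its mean value is (a + b)/2, and mean value is additive over game sums: m(G1 + G2) = m(G1) + m(G2).
Mean of G1 = (15 + (12))/2 = 27/2 = 27/2
Mean of G2 = (22 + (-11))/2 = 11/2 = 11/2
Mean of G1 + G2 = 27/2 + 11/2 = 19

19


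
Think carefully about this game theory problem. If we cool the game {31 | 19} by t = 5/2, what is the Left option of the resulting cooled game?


Original game: {31 | 19} (a switch {a | b} with a > b).
Cooling by t (for t below the temperature (a - b)/2 = 6) taxes each move by t: {a | b} cooled by t is {a - t | b + t}.
Cooling amount: t = 5/2
Cooled Left option: 31 - 5/2 = 57/2
Cooled Right option: 19 + 5/2 = 43/2
Cooled game: {57/2 | 43/2}
Left option = 57/2

57/2


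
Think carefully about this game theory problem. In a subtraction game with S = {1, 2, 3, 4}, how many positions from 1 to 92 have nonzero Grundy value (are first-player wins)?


Subtraction set S = {1, 2, 3, 4}, so G(n) = n mod 5.
G(n) = 0 when n is a multiple of 5.
Multiples of 5 in [1, 92]: 18
N-positions (nonzero Grundy) = 92 - 18 = 74

74


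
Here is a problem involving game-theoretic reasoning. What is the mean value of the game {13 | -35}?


Game = {13 | -35}, a switch {a | b} with numbers a > b.
Its thermograph has left wall a - t and right wall b + t, which meet at t = (a - b)/2, where both equal (a + b)/2. So the mast (mean value) is at (a + b)/2.
Mean = (13 + (-35))/2 = -22/2 = -11

-11


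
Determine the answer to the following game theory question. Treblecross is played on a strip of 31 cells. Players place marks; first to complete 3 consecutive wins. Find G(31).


Treblecross: place X on empty cells; 3-in-a-row wins.
Playing within two cells of an existing X lets the opponent win at once, so sensible play treats the cells i-2..i+2 around each X as dead. The player left with no safe cell loses, so this is a normal-play take-away game on strips of safe cells.
Placing X at cell i (0-indexed) of a strip of k safe cells leaves independent strips of sizes max(0, i-2) and max(0, k-i-3). Hence G(k) = mex{ G(max(0,i-2)) XOR G(max(0,k-i-3)) : 0 <= i < k }, with G(0) = 0.
G(1): splits (0,0):0^0=0 -> mex({0}) = 1
G(2): splits (0,0):0^0=0 -> mex({0}) = 1
G(3): splits (0,0):0^0=0 -> mex({0}) = 1
G(4): splits (0,1):0^1=1 (0,0):0^0=0 -> mex({0, 1}) = 2
G(5): splits (0,2):0^1=1 (0,1):0^1=1 (0,0):0^0=0 -> mex({0, 1}) = 2
G(6) = mex({1}) = 0
G(7) = mex({0, 1, 2}) = 3
G(8) = mex({0, 1, 2}) = 3
G(9) = mex({0, 2}) = 1
G(10) = mex({0, 2, 3}) = 1
G(11) = mex({0, 3}) = 1
G(12) = mex({1, 3}) = 0
G(13) = mex({0, 1, 2, 3}) = 4
G(14) = mex({0, 1, 2}) = 3
G(15) = mex({0, 1, 2}) = 3
G(16) = mex({0, 1, 2, 4}) = 3
G(17) = mex({0, 1, 3, 4}) = 2
G(18) = mex({0, 1, 3, 4}) = 2
G(19) = mex({0, 1, 3, 5}) = 2
G(20) = mex({0, 1, 2, 3, 5}) = 4
G(21) = mex({0, 1, 2, 3, 5}) = 4
G(22) = mex({1, 2, 6}) = 0
G(23) = mex({0, 1, 2, 3, 4, 6}) = 5
G(24) = mex({0, 1, 2, 3, 4}) = 5
G(25) = mex({0, 1, 3, 4, 7}) = 2
G(26) = mex({0, 1, 3, 4, 5, 7}) = 2
G(27) = mex({0, 1, 3, 5}) = 2
G(28) = mex({0, 1, 2, 5}) = 3
G(29) = mex({0, 1, 2, 4, 5, 6}) = 3
G(30) = mex({1, 2, 4, 6}) = 0
G(31) = mex({0, 1, 2, 3, 4, 6}) = 5
Therefore G(31) = 5.

5
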